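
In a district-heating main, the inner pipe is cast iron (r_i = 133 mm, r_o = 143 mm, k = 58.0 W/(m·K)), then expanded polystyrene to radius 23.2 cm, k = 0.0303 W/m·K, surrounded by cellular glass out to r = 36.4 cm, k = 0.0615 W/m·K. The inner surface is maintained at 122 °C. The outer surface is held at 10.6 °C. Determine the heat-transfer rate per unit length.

Treat each layer as a resistance in series:
  R'_cast iron = ln(0.143/0.133)/(2πk) = 0.07250/(2π·58.0) = 1.989×10^-4 m·K/W
  R'_expanded polystyrene = ln(0.232/0.143)/(2πk) = 0.4839/(2π·0.0303) = 2.542 m·K/W
  R'_cellular glass = ln(0.364/0.232)/(2πk) = 0.4504/(2π·0.0615) = 1.166 m·K/W
ΣR = 1.989×10^-4 + 2.542 + 1.166 = 3.708 m·K/W
Q' = ΔT/ΣR = (122 °C − 10.6 °C)/3.708 = 30.0 W/m

Q' = 30.0 W/m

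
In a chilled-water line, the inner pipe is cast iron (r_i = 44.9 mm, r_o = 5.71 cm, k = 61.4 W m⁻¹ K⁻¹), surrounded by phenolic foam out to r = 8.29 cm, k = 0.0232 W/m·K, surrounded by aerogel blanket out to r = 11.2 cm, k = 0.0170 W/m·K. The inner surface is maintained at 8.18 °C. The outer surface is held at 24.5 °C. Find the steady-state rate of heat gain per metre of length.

Q' = 3.04 W/m

Resistance network (inner→outer):
  R'_cast iron = ln(0.0571/0.0449)/(2πk) = 0.2404/(2π·61.4) = 6.231×10^-4 m·K/W
  R'_phenolic foam = ln(0.0829/0.0571)/(2πk) = 0.3728/(2π·0.0232) = 2.558 m·K/W
  R'_aerogel blanket = ln(0.112/0.0829)/(2πk) = 0.3009/(2π·0.0170) = 2.817 m·K/W
ΣR = 6.231×10^-4 + 2.558 + 2.817 = 5.376 m·K/W
Q' = ΔT/ΣR = (8.18 °C − 24.5 °C)/5.376 = -3.04 W/m
(Negative Q' ⇒ heat flows inward; heat gain = 3.04 W/m.)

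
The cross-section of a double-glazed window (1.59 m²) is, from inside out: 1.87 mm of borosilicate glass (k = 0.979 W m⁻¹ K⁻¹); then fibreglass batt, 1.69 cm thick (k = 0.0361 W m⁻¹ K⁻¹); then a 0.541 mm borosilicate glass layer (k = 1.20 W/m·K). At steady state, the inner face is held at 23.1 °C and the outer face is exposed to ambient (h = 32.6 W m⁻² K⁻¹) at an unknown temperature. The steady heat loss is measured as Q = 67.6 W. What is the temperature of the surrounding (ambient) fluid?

T_out = 1.79 °C

Sum the resistances:
  R_borosilicate glass = L/(kA) = 0.00187/(0.979·1.59) = 0.001201 K/W
  R_fibreglass batt = L/(kA) = 0.0169/(0.0361·1.59) = 0.2944 K/W
  R_borosilicate glass = L/(kA) = 5.41×10^-4/(1.20·1.59) = 2.835×10^-4 K/W
  R_conv,out = 1/(hA) = 1/(32.6·1.59) = 0.01929 K/W
ΣR = 0.3152 K/W
ΔT = Q·ΣR = 67.6 × 0.3152 = 21.31 K
Heat flows outward, so T_out = T_in − ΔT = 23.1 − 21.31 = 1.79 °C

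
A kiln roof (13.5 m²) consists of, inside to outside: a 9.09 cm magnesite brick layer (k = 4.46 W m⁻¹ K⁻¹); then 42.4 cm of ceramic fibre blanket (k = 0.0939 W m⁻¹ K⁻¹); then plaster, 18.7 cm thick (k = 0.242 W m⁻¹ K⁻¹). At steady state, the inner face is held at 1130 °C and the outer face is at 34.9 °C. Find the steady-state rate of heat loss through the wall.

Q = 2.78 kW

Treat each layer as a resistance in series:
  R_magnesite brick = L/(kA) = 0.0909/(4.46·13.5) = 0.001510 K/W
  R_ceramic fibre blanket = L/(kA) = 0.424/(0.0939·13.5) = 0.3345 K/W
  R_plaster = L/(kA) = 0.187/(0.242·13.5) = 0.05724 K/W
ΣR = 0.001510 + 0.3345 + 0.05724 = 0.3933 K/W
Q = ΔT/ΣR = (1130 °C − 34.9 °C)/0.3933 = 2780 W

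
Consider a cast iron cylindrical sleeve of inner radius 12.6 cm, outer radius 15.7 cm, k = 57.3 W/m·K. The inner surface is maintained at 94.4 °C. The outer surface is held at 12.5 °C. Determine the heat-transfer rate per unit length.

Q' = 2πk·ΔT/ln(r₂/r₁) = 2π × 57.3 × 81.9 / ln(0.157/0.126) = 1.34×10^5 W/m

Q' = 134 kW/m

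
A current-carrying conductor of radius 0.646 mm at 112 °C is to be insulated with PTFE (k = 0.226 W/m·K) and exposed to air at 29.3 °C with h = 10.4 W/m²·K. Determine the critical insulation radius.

For a cylinder, r_cr = k_ins/h = 0.226/10.4 = 0.0217 m = 2.17 cm

r_cr = 2.17 cm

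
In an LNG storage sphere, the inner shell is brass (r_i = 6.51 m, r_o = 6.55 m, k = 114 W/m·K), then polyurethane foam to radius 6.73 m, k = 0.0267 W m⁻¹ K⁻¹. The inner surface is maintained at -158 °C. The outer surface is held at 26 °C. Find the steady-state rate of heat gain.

Q = 15.1 kW

Resistance network (inner→outer):
  R_brass = (1/6.51 − 1/6.55)/(4πk) = 9.381×10^-4/(4π·114) = 6.548×10^-7 K/W
  R_polyurethane foam = (1/6.55 − 1/6.73)/(4πk) = 0.004083/(4π·0.0267) = 0.01217 K/W
ΣR = 6.548×10^-7 + 0.01217 = 0.01217 K/W
Q = ΔT/ΣR = (-158 °C − 26 °C)/0.01217 = -15100 W
(Negative Q ⇒ heat flows inward; heat gain = 15100 W.)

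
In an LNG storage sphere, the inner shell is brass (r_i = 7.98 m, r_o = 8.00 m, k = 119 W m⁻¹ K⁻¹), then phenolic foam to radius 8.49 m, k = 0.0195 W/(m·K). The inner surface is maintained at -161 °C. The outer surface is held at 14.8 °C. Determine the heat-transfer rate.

Q = 5.97 kW

Treat each layer as a resistance in series:
  R_brass = (1/7.98 − 1/8.00)/(4πk) = 3.133×10^-4/(4π·119) = 2.095×10^-7 K/W
  R_phenolic foam = (1/8.00 − 1/8.49)/(4πk) = 0.007214/(4π·0.0195) = 0.02944 K/W
ΣR = 2.095×10^-7 + 0.02944 = 0.02944 K/W
Q = ΔT/ΣR = (-161 °C − 14.8 °C)/0.02944 = -5970 W
(Negative Q ⇒ heat flows inward; heat gain = 5970 W.)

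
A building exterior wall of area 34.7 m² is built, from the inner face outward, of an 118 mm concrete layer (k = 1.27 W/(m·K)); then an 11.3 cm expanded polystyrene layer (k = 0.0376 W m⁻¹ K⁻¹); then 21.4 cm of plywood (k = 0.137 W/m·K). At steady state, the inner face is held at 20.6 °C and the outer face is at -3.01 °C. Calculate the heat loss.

Series thermal resistances, inner to outer:
  R_concrete = L/(kA) = 0.118/(1.27·34.7) = 0.002678 K/W
  R_expanded polystyrene = L/(kA) = 0.113/(0.0376·34.7) = 0.08661 K/W
  R_plywood = L/(kA) = 0.214/(0.137·34.7) = 0.04502 K/W
ΣR = 0.002678 + 0.08661 + 0.04502 = 0.1343 K/W
Q = ΔT/ΣR = (20.6 °C − -3.01 °C)/0.1343 = 176 W

Q = 176 W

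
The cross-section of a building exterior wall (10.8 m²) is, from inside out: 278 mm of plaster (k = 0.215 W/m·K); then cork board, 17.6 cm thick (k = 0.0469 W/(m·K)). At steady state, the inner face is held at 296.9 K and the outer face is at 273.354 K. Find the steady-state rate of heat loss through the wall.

Resistance network (inner→outer):
  R_plaster = L/(kA) = 0.278/(0.215·10.8) = 0.1197 K/W
  R_cork board = L/(kA) = 0.176/(0.0469·10.8) = 0.3475 K/W
ΣR = 0.1197 + 0.3475 = 0.4672 K/W
Q = ΔT/ΣR = (296.9 K − 273.354 K)/0.4672 = 50.4 W

Q = 50.4 W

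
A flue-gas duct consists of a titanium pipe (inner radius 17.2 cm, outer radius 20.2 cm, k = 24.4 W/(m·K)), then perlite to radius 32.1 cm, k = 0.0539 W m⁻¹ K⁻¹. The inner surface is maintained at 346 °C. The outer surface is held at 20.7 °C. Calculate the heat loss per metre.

Q' = 238 W/m

Treat each layer as a resistance in series:
  R'_titanium = ln(0.202/0.172)/(2πk) = 0.1608/(2π·24.4) = 0.001049 m·K/W
  R'_perlite = ln(0.321/0.202)/(2πk) = 0.4632/(2π·0.0539) = 1.368 m·K/W
ΣR = 0.001049 + 1.368 = 1.369 m·K/W
Q' = ΔT/ΣR = (346 °C − 20.7 °C)/1.369 = 238 W/m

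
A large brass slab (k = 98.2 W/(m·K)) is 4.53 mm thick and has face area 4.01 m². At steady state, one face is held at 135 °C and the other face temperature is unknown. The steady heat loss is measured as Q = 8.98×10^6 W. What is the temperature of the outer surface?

T_out = 31.7 °C

Sum the resistances:
  R_brass = L/(kA) = 0.00453/(98.2·4.01) = 1.150×10^-5 K/W
ΣR = 1.150×10^-5 K/W
ΔT = Q·ΣR = 8.98×10^6 × 1.150×10^-5 = 103.3 K
Heat flows outward, so T_out = T_in − ΔT = 135 − 103.3 = 31.7 °C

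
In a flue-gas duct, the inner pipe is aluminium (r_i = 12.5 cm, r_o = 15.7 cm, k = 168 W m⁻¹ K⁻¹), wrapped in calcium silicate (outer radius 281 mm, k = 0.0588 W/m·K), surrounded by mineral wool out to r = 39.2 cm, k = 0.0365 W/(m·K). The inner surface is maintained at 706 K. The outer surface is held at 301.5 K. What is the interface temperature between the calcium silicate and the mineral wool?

Series thermal resistances, inner to outer:
  R'_aluminium = ln(0.157/0.125)/(2πk) = 0.2279/(2π·168) = 2.159×10^-4 m·K/W
  R'_calcium silicate = ln(0.281/0.157)/(2πk) = 0.5821/(2π·0.0588) = 1.576 m·K/W
  R'_mineral wool = ln(0.392/0.281)/(2πk) = 0.3329/(2π·0.0365) = 1.452 m·K/W
ΣR = 2.159×10^-4 + 1.576 + 1.452 = 3.028 m·K/W
Q' = ΔT/ΣR = (706 K − 301.5 K)/3.028 = 133.6 W/m
From the inner boundary to the calcium silicate/mineral wool interface, ΣR_partial = 1.576 m·K/W.
T_interface = T_in − Q'·ΣR_partial = 706 K − (133.6)(1.576) = 495 K

T = 495 K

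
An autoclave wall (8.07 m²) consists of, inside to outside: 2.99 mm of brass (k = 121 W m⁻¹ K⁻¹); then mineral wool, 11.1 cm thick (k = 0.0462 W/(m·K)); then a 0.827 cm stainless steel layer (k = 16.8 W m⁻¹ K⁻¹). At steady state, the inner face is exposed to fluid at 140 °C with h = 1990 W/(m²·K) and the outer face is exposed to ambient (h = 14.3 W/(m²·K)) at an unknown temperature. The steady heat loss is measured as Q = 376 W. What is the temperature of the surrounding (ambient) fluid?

T_out = 24.8 °C

Series resistances:
  R_conv,in = 1/(hA) = 1/(1990·8.07) = 6.227×10^-5 K/W
  R_brass = L/(kA) = 0.00299/(121·8.07) = 3.062×10^-6 K/W
  R_mineral wool = L/(kA) = 0.111/(0.0462·8.07) = 0.2977 K/W
  R_stainless steel = L/(kA) = 0.00827/(16.8·8.07) = 6.100×10^-5 K/W
  R_conv,out = 1/(hA) = 1/(14.3·8.07) = 0.008665 K/W
ΣR = 0.3065 K/W
ΔT = Q·ΣR = 376 × 0.3065 = 115.2 K
Heat flows outward, so T_out = T_in − ΔT = 140 − 115.2 = 24.8 °C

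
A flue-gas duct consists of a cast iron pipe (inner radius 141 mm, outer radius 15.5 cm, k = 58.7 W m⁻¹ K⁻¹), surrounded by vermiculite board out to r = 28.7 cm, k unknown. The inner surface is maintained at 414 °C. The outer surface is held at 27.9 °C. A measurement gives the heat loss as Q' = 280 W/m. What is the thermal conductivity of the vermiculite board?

k = 0.0711 W/m·K

ΣR = ΔT/Q' = |414 − 27.9|/280 = 1.379 m·K/W
Known resistances:
  R'_cast iron = ln(0.155/0.141)/(2πk) = 0.09467/(2π·58.7) = 2.567×10^-4 m·K/W
R_vermiculite board = ΣR − ΣR_known = 1.379 − 2.567×10^-4 = 1.379 m·K/W
ln(r₂/r₁)/(2πk) = 1.379 ⇒ k = 0.6161/(2π·1.379) = 0.0711 W/m·K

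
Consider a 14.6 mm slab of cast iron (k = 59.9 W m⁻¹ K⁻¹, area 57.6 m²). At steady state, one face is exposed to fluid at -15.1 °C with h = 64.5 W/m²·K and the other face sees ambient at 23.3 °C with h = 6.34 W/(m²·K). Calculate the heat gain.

Resistance network (inner→outer):
  R_conv,in = 1/(hA) = 1/(64.5·57.6) = 2.692×10^-4 K/W
  R_cast iron = L/(kA) = 0.0146/(59.9·57.6) = 4.232×10^-6 K/W
  R_conv,out = 1/(hA) = 1/(6.34·57.6) = 0.002738 K/W
ΣR = 2.692×10^-4 + 4.232×10^-6 + 0.002738 = 0.003011 K/W
Q = ΔT/ΣR = (-15.1 °C − 23.3 °C)/0.003011 = -12800 W
(Negative Q ⇒ heat flows inward; heat gain = 12800 W.)

Q = 12.8 kW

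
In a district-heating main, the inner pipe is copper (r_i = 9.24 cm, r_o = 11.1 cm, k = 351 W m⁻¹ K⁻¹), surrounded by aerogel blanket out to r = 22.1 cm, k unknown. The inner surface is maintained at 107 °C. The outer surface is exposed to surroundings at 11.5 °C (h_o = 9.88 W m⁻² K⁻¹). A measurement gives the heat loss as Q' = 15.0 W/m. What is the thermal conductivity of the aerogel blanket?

ΣR = ΔT/Q' = |107 − 11.5|/15.0 = 6.367 m·K/W
Known resistances:
  R'_copper = ln(0.111/0.0924)/(2πk) = 0.1834/(2π·351) = 8.316×10^-5 m·K/W
  R'_conv,out = 1/(2πr h) = 1/(2π·0.221·9.88) = 0.07289 m·K/W
R_aerogel blanket = ΣR − ΣR_known = 6.367 − 0.07297 = 6.294 m·K/W
ln(r₂/r₁)/(2πk) = 6.294 ⇒ k = 0.6886/(2π·6.294) = 0.0174 W/m·K

k = 0.0174 W/m·K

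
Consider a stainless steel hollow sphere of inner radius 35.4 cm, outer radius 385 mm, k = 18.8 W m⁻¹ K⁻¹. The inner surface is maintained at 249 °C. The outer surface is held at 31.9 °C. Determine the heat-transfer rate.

Q = 225 kW

Q = 4πk·ΔT/(1/r₁ − 1/r₂) = 4π × 18.8 × 217.1 / (1/0.354 − 1/0.385) = 2.25×10^5 W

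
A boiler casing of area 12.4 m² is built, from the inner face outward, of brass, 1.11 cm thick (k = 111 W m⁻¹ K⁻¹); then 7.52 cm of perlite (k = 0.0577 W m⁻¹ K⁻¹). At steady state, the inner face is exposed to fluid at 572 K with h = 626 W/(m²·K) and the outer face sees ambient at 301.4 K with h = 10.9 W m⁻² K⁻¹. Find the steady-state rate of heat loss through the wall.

Resistance network (inner→outer):
  R_conv,in = 1/(hA) = 1/(626·12.4) = 1.288×10^-4 K/W
  R_brass = L/(kA) = 0.0111/(111·12.4) = 8.065×10^-6 K/W
  R_perlite = L/(kA) = 0.0752/(0.0577·12.4) = 0.1051 K/W
  R_conv,out = 1/(hA) = 1/(10.9·12.4) = 0.007399 K/W
ΣR = 1.288×10^-4 + 8.065×10^-6 + 0.1051 + 0.007399 = 0.1126 K/W
Q = ΔT/ΣR = (572 K − 301.4 K)/0.1126 = 2400 W

Q = 2400 W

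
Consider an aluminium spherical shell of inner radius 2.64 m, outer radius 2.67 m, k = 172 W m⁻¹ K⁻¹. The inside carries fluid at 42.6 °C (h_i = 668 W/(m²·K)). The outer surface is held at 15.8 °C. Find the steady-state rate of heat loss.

Q = 1410 kW

Series thermal resistances, inner to outer:
  R_conv,in = 1/(4πr²h) = 1/(4π·2.64²·668) = 1.709×10^-5 K/W
  R_aluminium = (1/2.64 − 1/2.67)/(4πk) = 0.004256/(4π·172) = 1.969×10^-6 K/W
ΣR = 1.709×10^-5 + 1.969×10^-6 = 1.906×10^-5 K/W
Q = ΔT/ΣR = (42.6 °C − 15.8 °C)/1.906×10^-5 = 1.41×10^6 W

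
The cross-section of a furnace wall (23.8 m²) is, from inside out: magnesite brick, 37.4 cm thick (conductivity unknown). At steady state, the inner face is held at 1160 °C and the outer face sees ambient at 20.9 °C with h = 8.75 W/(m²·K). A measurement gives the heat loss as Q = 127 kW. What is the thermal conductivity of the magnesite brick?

ΣR = ΔT/Q = |1160 − 20.9|/1.27×10^5 = 0.008969 K/W
Known resistances:
  R_conv,out = 1/(hA) = 1/(8.75·23.8) = 0.004802 K/W
R_magnesite brick = ΣR − ΣR_known = 0.008969 − 0.004802 = 0.004167 K/W
L/(kA) = 0.004167 ⇒ k = 0.374/(0.004167·23.8) = 3.77 W/m·K

k = 3.77 W/m·K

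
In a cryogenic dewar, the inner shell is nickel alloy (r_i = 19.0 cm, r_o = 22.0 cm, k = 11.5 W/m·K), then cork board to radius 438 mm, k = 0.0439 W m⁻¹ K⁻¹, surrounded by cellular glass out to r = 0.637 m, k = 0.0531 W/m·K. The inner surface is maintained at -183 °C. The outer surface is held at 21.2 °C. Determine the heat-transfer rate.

Q = 39.5 W

Resistance network (inner→outer):
  R_nickel alloy = (1/0.190 − 1/0.220)/(4πk) = 0.7177/(4π·11.5) = 0.004966 K/W
  R_cork board = (1/0.220 − 1/0.438)/(4πk) = 2.262/(4π·0.0439) = 4.101 K/W
  R_cellular glass = (1/0.438 − 1/0.637)/(4πk) = 0.7132/(4π·0.0531) = 1.069 K/W
ΣR = 0.004966 + 4.101 + 1.069 = 5.175 K/W
Q = ΔT/ΣR = (-183 °C − 21.2 °C)/5.175 = -39.5 W
(Negative Q ⇒ heat flows inward; heat gain = 39.5 W.)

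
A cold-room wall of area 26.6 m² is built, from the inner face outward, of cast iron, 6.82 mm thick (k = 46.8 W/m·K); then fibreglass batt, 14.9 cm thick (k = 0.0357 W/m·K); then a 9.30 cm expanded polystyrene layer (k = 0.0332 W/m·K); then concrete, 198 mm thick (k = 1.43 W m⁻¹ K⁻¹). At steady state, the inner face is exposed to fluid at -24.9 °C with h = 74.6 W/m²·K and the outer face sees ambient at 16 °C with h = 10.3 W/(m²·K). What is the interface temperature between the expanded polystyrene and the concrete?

T = 14.7 °C

Series thermal resistances, inner to outer:
  R_conv,in = 1/(hA) = 1/(74.6·26.6) = 5.039×10^-4 K/W
  R_cast iron = L/(kA) = 0.00682/(46.8·26.6) = 5.478×10^-6 K/W
  R_fibreglass batt = L/(kA) = 0.149/(0.0357·26.6) = 0.1569 K/W
  R_expanded polystyrene = L/(kA) = 0.0930/(0.0332·26.6) = 0.1053 K/W
  R_concrete = L/(kA) = 0.198/(1.43·26.6) = 0.005205 K/W
  R_conv,out = 1/(hA) = 1/(10.3·26.6) = 0.003650 K/W
ΣR = 5.039×10^-4 + 5.478×10^-6 + 0.1569 + 0.1053 + 0.005205 + 0.003650 = 0.2716 K/W
Q = ΔT/ΣR = (-24.9 °C − 16 °C)/0.2716 = -150.6 W
From the inner boundary to the expanded polystyrene/concrete interface, ΣR_partial = 0.2627 K/W.
T_interface = T_in − Q·ΣR_partial = -24.9 °C − (-150.6)(0.2627) = 14.7 °C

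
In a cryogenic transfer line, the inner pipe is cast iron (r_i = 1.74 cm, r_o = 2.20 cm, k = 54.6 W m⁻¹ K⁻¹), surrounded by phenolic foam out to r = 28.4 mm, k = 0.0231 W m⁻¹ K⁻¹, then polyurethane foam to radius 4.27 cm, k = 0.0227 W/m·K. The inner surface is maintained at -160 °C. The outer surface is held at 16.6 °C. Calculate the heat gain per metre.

Series thermal resistances, inner to outer:
  R'_cast iron = ln(0.0220/0.0174)/(2πk) = 0.2346/(2π·54.6) = 6.838×10^-4 m·K/W
  R'_phenolic foam = ln(0.0284/0.0220)/(2πk) = 0.2553/(2π·0.0231) = 1.759 m·K/W
  R'_polyurethane foam = ln(0.0427/0.0284)/(2πk) = 0.4078/(2π·0.0227) = 2.859 m·K/W
ΣR = 6.838×10^-4 + 1.759 + 2.859 = 4.619 m·K/W
Q' = ΔT/ΣR = (-160 °C − 16.6 °C)/4.619 = -38.2 W/m
(Negative Q' ⇒ heat flows inward; heat gain = 38.2 W/m.)

Q' = 38.2 W/m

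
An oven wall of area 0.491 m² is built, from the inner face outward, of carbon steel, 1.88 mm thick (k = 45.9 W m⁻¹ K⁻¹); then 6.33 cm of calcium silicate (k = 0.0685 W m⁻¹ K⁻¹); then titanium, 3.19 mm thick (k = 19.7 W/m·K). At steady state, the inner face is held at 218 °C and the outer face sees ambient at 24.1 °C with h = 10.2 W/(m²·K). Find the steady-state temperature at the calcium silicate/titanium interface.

T = 42.7 °C

Resistance network (inner→outer):
  R_carbon steel = L/(kA) = 0.00188/(45.9·0.491) = 8.342×10^-5 K/W
  R_calcium silicate = L/(kA) = 0.0633/(0.0685·0.491) = 1.882 K/W
  R_titanium = L/(kA) = 0.00319/(19.7·0.491) = 3.298×10^-4 K/W
  R_conv,out = 1/(hA) = 1/(10.2·0.491) = 0.1997 K/W
ΣR = 8.342×10^-5 + 1.882 + 3.298×10^-4 + 0.1997 = 2.082 K/W
Q = ΔT/ΣR = (218 °C − 24.1 °C)/2.082 = 93.13 W
From the inner boundary to the calcium silicate/titanium interface, ΣR_partial = 1.882 K/W.
T_interface = T_in − Q·ΣR_partial = 218 °C − (93.13)(1.882) = 42.7 °C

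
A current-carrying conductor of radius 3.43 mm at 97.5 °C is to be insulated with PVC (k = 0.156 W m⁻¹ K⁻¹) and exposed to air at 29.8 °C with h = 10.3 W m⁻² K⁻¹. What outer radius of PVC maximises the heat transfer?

r_cr = 1.51 cm

For a cylinder, r_cr = k_ins/h = 0.156/10.3 = 0.0151 m = 1.51 cm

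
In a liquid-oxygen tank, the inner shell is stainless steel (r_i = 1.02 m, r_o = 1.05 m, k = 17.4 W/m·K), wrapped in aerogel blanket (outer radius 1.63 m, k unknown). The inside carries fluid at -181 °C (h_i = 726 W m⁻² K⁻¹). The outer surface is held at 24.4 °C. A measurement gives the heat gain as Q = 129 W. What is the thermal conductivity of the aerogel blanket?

k = 0.0169 W/m·K

ΣR = ΔT/Q = |-181 − 24.4|/129 = 1.592 K/W
Known resistances:
  R_conv,in = 1/(4πr²h) = 1/(4π·1.02²·726) = 1.054×10^-4 K/W
  R_stainless steel = (1/1.02 − 1/1.05)/(4πk) = 0.02801/(4π·17.4) = 1.281×10^-4 K/W
R_aerogel blanket = ΣR − ΣR_known = 1.592 − 2.335×10^-4 = 1.592 K/W
(1/r₁−1/r₂)/(4πk) = 1.592 ⇒ k = 0.3389/(4π·1.592) = 0.0169 W/m·K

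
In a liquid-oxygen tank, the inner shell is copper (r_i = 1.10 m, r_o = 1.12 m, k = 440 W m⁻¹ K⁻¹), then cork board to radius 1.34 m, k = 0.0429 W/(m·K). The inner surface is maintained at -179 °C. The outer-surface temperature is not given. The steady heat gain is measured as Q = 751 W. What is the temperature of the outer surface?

Series resistances:
  R_copper = (1/1.10 − 1/1.12)/(4πk) = 0.01623/(4π·440) = 2.936×10^-6 K/W
  R_cork board = (1/1.12 − 1/1.34)/(4πk) = 0.1466/(4π·0.0429) = 0.2719 K/W
ΣR = 0.2719 K/W
ΔT = Q·ΣR = 751 × 0.2719 = 204.2 K
Heat flows inward, so T_out = T_in + ΔT = -179 + 204.2 = 25.2 °C

T_out = 25.2 °C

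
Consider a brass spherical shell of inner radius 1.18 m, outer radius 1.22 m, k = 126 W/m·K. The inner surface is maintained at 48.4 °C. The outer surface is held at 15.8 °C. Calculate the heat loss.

Q = 4πk·ΔT/(1/r₁ − 1/r₂) = 4π × 126 × 32.6 / (1/1.18 − 1/1.22) = 1.86×10^6 W

Q = 1860 kW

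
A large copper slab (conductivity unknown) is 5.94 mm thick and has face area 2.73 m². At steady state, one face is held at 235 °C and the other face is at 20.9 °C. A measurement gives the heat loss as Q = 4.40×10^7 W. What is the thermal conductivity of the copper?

k = 447 W/m·K

ΣR = ΔT/Q = |235 − 20.9|/4.40×10^7 = 4.866×10^-6 K/W
L/(kA) = 4.866×10^-6 ⇒ k = 0.00594/(4.866×10^-6·2.73) = 447 W/m·K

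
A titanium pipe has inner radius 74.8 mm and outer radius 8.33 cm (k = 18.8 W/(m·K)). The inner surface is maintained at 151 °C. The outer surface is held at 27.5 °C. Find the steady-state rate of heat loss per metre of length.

Q' = 1.36×10^5 W/m

Q' = 2πk·ΔT/ln(r₂/r₁) = 2π × 18.8 × 123.5 / ln(0.0833/0.0748) = 1.36×10^5 W/m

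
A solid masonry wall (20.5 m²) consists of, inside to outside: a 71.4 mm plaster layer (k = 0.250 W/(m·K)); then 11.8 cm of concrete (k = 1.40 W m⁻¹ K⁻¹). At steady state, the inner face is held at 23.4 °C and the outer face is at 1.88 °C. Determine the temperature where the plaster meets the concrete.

T = 6.78 °C

Treat each layer as a resistance in series:
  R_plaster = L/(kA) = 0.0714/(0.250·20.5) = 0.01393 K/W
  R_concrete = L/(kA) = 0.118/(1.40·20.5) = 0.004111 K/W
ΣR = 0.01393 + 0.004111 = 0.01804 K/W
Q = ΔT/ΣR = (23.4 °C − 1.88 °C)/0.01804 = 1193 W
From the inner boundary to the plaster/concrete interface, ΣR_partial = 0.01393 K/W.
T_interface = T_in − Q·ΣR_partial = 23.4 °C − (1193)(0.01393) = 6.78 °C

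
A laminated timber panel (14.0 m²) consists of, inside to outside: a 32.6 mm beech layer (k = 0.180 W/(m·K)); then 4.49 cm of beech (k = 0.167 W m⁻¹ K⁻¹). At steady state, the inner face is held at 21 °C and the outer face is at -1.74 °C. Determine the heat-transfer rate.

Q = 708 W

Treat each layer as a resistance in series:
  R_beech = L/(kA) = 0.0326/(0.180·14.0) = 0.01294 K/W
  R_beech = L/(kA) = 0.0449/(0.167·14.0) = 0.01920 K/W
ΣR = 0.01294 + 0.01920 = 0.03214 K/W
Q = ΔT/ΣR = (21 °C − -1.74 °C)/0.03214 = 708 W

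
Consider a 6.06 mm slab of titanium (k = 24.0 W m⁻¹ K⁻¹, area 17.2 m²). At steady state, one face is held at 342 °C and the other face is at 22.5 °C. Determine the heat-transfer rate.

Q = kA·ΔT/L = 24.0 × 17.2 × |342 °C − 22.5 °C| / 0.00606 = 2.18×10^7 W

Q = 2.18×10^7 W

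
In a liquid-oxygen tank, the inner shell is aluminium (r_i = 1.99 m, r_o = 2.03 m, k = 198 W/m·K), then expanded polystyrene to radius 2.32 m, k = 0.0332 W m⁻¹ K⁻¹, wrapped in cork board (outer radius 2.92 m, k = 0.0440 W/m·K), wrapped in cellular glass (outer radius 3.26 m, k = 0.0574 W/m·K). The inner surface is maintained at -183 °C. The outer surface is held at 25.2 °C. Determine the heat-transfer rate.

Q = 583 W

Treat each layer as a resistance in series:
  R_aluminium = (1/1.99 − 1/2.03)/(4πk) = 0.009902/(4π·198) = 3.980×10^-6 K/W
  R_expanded polystyrene = (1/2.03 − 1/2.32)/(4πk) = 0.06158/(4π·0.0332) = 0.1476 K/W
  R_cork board = (1/2.32 − 1/2.92)/(4πk) = 0.08857/(4π·0.0440) = 0.1602 K/W
  R_cellular glass = (1/2.92 − 1/3.26)/(4πk) = 0.03572/(4π·0.0574) = 0.04952 K/W
ΣR = 3.980×10^-6 + 0.1476 + 0.1602 + 0.04952 = 0.3573 K/W
Q = ΔT/ΣR = (-183 °C − 25.2 °C)/0.3573 = -583 W
(Negative Q ⇒ heat flows inward; heat gain = 583 W.)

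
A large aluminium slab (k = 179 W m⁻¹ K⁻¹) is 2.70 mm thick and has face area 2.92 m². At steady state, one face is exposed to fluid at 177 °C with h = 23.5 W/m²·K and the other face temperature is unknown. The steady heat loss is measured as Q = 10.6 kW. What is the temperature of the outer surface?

T_out = 22.5 °C

Series resistances:
  R_conv,in = 1/(hA) = 1/(23.5·2.92) = 0.01457 K/W
  R_aluminium = L/(kA) = 0.00270/(179·2.92) = 5.166×10^-6 K/W
ΣR = 0.01458 K/W
ΔT = Q·ΣR = 10600 × 0.01458 = 154.5 K
Heat flows outward, so T_out = T_in − ΔT = 177 − 154.5 = 22.5 °C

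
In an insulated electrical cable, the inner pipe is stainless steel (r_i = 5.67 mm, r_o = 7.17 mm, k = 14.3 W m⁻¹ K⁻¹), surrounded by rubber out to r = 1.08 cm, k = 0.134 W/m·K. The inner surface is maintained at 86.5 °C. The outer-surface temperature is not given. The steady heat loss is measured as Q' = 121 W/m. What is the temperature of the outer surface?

Sum the resistances:
  R'_stainless steel = ln(0.00717/0.00567)/(2πk) = 0.2347/(2π·14.3) = 0.002612 m·K/W
  R'_rubber = ln(0.0108/0.00717)/(2πk) = 0.4096/(2π·0.134) = 0.4865 m·K/W
ΣR = 0.4892 m·K/W
ΔT = Q'·ΣR = 121 × 0.4892 = 59.19 K
Heat flows outward, so T_out = T_in − ΔT = 86.5 − 59.19 = 27.3 °C

T_out = 27.3 °C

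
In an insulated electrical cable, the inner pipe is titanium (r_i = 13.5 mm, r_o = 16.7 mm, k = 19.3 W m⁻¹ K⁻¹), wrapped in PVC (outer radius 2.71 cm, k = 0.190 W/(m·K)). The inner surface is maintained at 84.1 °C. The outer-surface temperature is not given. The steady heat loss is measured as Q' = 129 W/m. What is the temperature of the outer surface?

T_out = 31.6 °C

Sum the resistances:
  R'_titanium = ln(0.0167/0.0135)/(2πk) = 0.2127/(2π·19.3) = 0.001754 m·K/W
  R'_PVC = ln(0.0271/0.0167)/(2πk) = 0.4841/(2π·0.190) = 0.4055 m·K/W
ΣR = 0.4073 m·K/W
ΔT = Q'·ΣR = 129 × 0.4073 = 52.54 K
Heat flows outward, so T_out = T_in − ΔT = 84.1 − 52.54 = 31.6 °C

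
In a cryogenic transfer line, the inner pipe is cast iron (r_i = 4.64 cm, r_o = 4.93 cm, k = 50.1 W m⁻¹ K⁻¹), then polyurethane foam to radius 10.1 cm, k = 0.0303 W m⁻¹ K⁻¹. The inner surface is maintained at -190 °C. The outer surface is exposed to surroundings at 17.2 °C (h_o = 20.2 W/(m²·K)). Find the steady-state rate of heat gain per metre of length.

Series thermal resistances, inner to outer:
  R'_cast iron = ln(0.0493/0.0464)/(2πk) = 0.06062/(2π·50.1) = 1.926×10^-4 m·K/W
  R'_polyurethane foam = ln(0.101/0.0493)/(2πk) = 0.7172/(2π·0.0303) = 3.767 m·K/W
  R'_conv,out = 1/(2πr h) = 1/(2π·0.101·20.2) = 0.07801 m·K/W
ΣR = 1.926×10^-4 + 3.767 + 0.07801 = 3.845 m·K/W
Q' = ΔT/ΣR = (-190 °C − 17.2 °C)/3.845 = -53.9 W/m
(Negative Q' ⇒ heat flows inward; heat gain = 53.9 W/m.)

Q' = 53.9 W/m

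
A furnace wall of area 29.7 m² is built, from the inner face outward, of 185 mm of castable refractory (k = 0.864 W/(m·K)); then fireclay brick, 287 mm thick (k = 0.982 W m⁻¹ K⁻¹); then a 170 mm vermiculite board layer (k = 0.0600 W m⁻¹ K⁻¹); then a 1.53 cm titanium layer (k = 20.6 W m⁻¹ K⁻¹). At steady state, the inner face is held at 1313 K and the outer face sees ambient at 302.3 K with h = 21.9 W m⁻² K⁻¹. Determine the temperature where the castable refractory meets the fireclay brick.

T = 1249 K

Resistance network (inner→outer):
  R_castable refractory = L/(kA) = 0.185/(0.864·29.7) = 0.007209 K/W
  R_fireclay brick = L/(kA) = 0.287/(0.982·29.7) = 0.009840 K/W
  R_vermiculite board = L/(kA) = 0.170/(0.0600·29.7) = 0.09540 K/W
  R_titanium = L/(kA) = 0.0153/(20.6·29.7) = 2.501×10^-5 K/W
  R_conv,out = 1/(hA) = 1/(21.9·29.7) = 0.001537 K/W
ΣR = 0.007209 + 0.009840 + 0.09540 + 2.501×10^-5 + 0.001537 = 0.1140 K/W
Q = ΔT/ΣR = (1313 K − 302.3 K)/0.1140 = 8866 W
From the inner boundary to the castable refractory/fireclay brick interface, ΣR_partial = 0.007209 K/W.
T_interface = T_in − Q·ΣR_partial = 1313 K − (8866)(0.007209) = 1249 K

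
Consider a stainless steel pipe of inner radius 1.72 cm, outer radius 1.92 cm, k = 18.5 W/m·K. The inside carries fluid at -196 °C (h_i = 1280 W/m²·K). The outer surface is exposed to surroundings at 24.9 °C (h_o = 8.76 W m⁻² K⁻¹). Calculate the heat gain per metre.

Series thermal resistances, inner to outer:
  R'_conv,in = 1/(2πr h) = 1/(2π·0.0172·1280) = 0.007229 m·K/W
  R'_stainless steel = ln(0.0192/0.0172)/(2πk) = 0.1100/(2π·18.5) = 9.463×10^-4 m·K/W
  R'_conv,out = 1/(2πr h) = 1/(2π·0.0192·8.76) = 0.9463 m·K/W
ΣR = 0.007229 + 9.463×10^-4 + 0.9463 = 0.9545 m·K/W
Q' = ΔT/ΣR = (-196 °C − 24.9 °C)/0.9545 = -231 W/m
(Negative Q' ⇒ heat flows inward; heat gain = 231 W/m.)

Q' = 231 W/m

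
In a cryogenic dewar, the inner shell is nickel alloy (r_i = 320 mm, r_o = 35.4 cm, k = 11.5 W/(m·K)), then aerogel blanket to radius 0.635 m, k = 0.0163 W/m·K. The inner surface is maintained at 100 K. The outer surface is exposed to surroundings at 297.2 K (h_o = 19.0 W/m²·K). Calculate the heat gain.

Q = 32.2 W

Treat each layer as a resistance in series:
  R_nickel alloy = (1/0.320 − 1/0.354)/(4πk) = 0.3001/(4π·11.5) = 0.002077 K/W
  R_aerogel blanket = (1/0.354 − 1/0.635)/(4πk) = 1.250/(4π·0.0163) = 6.103 K/W
  R_conv,out = 1/(4πr²h) = 1/(4π·0.635²·19.0) = 0.01039 K/W
ΣR = 0.002077 + 6.103 + 0.01039 = 6.115 K/W
Q = ΔT/ΣR = (100 K − 297.2 K)/6.115 = -32.2 W
(Negative Q ⇒ heat flows inward; heat gain = 32.2 W.)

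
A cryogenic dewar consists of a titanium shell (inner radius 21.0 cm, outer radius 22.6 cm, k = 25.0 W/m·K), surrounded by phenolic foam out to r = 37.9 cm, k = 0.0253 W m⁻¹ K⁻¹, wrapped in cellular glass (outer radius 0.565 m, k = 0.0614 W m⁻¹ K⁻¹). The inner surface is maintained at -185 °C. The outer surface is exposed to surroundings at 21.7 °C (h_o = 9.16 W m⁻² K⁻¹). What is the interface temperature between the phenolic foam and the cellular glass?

T = -13.5 °C

Resistance network (inner→outer):
  R_titanium = (1/0.210 − 1/0.226)/(4πk) = 0.3371/(4π·25.0) = 0.001073 K/W
  R_phenolic foam = (1/0.226 − 1/0.379)/(4πk) = 1.786/(4π·0.0253) = 5.618 K/W
  R_cellular glass = (1/0.379 − 1/0.565)/(4πk) = 0.8686/(4π·0.0614) = 1.126 K/W
  R_conv,out = 1/(4πr²h) = 1/(4π·0.565²·9.16) = 0.02721 K/W
ΣR = 0.001073 + 5.618 + 1.126 + 0.02721 = 6.772 K/W
Q = ΔT/ΣR = (-185 °C − 21.7 °C)/6.772 = -30.52 W
From the inner boundary to the phenolic foam/cellular glass interface, ΣR_partial = 5.619 K/W.
T_interface = T_in − Q·ΣR_partial = -185 °C − (-30.52)(5.619) = -13.5 °C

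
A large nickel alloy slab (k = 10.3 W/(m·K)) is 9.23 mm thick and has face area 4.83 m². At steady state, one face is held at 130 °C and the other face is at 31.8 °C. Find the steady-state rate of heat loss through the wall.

Q = 529 kW

Q = kA·ΔT/L = 10.3 × 4.83 × |130 °C − 31.8 °C| / 0.00923 = 5.29×10^5 W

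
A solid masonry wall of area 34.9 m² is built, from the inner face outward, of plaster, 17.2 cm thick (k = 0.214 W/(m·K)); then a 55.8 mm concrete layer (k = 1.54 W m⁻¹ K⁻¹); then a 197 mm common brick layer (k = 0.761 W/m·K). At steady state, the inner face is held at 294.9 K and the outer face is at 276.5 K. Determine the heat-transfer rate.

Resistance network (inner→outer):
  R_plaster = L/(kA) = 0.172/(0.214·34.9) = 0.02303 K/W
  R_concrete = L/(kA) = 0.0558/(1.54·34.9) = 0.001038 K/W
  R_common brick = L/(kA) = 0.197/(0.761·34.9) = 0.007417 K/W
ΣR = 0.02303 + 0.001038 + 0.007417 = 0.03148 K/W
Q = ΔT/ΣR = (294.9 K − 276.5 K)/0.03148 = 584 W

Q = 584 W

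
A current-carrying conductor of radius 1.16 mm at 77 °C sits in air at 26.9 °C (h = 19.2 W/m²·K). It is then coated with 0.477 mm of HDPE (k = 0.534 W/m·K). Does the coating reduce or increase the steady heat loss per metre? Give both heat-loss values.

increases: 7.01 → 9.70 W/m

Critical radius for a cylinder: r_cr = k/h = 0.0278 m = 2.78 cm.
Outer radius after coating: r₂ = 0.00116 + 4.77×10^-4 = 0.001637 m.
Since r₁ < r_cr and r₂ ≤ r_cr, the coating moves toward the maximum at r_cr — heat loss rises.
Bare: R = 1/(2πr₁h) = 7.146 m·K/W; Q = 50.1/7.146 = 7.01 W/m.
Coated: R = R_cond + R_conv = 5.166 m·K/W; Q = 50.1/5.166 = 9.70 W/m.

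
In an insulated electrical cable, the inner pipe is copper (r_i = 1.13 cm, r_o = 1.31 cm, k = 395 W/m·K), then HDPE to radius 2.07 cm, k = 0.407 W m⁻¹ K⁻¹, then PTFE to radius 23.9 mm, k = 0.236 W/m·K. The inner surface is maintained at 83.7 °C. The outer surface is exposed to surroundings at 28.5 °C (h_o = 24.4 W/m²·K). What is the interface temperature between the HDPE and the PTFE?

Treat each layer as a resistance in series:
  R'_copper = ln(0.0131/0.0113)/(2πk) = 0.1478/(2π·395) = 5.956×10^-5 m·K/W
  R'_HDPE = ln(0.0207/0.0131)/(2πk) = 0.4575/(2π·0.407) = 0.1789 m·K/W
  R'_PTFE = ln(0.0239/0.0207)/(2πk) = 0.1437/(2π·0.236) = 0.09694 m·K/W
  R'_conv,out = 1/(2πr h) = 1/(2π·0.0239·24.4) = 0.2729 m·K/W
ΣR = 5.956×10^-5 + 0.1789 + 0.09694 + 0.2729 = 0.5488 m·K/W
Q' = ΔT/ΣR = (83.7 °C − 28.5 °C)/0.5488 = 100.6 W/m
From the inner boundary to the HDPE/PTFE interface, ΣR_partial = 0.1790 m·K/W.
T_interface = T_in − Q'·ΣR_partial = 83.7 °C − (100.6)(0.1790) = 65.7 °C

T = 65.7 °C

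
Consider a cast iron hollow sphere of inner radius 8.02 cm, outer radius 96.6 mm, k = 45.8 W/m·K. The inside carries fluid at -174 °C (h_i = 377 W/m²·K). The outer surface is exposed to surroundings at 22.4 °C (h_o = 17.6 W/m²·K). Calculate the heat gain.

Series thermal resistances, inner to outer:
  R_conv,in = 1/(4πr²h) = 1/(4π·0.0802²·377) = 0.03282 K/W
  R_cast iron = (1/0.0802 − 1/0.0966)/(4πk) = 2.117/(4π·45.8) = 0.003678 K/W
  R_conv,out = 1/(4πr²h) = 1/(4π·0.0966²·17.6) = 0.4845 K/W
ΣR = 0.03282 + 0.003678 + 0.4845 = 0.5210 K/W
Q = ΔT/ΣR = (-174 °C − 22.4 °C)/0.5210 = -377 W
(Negative Q ⇒ heat flows inward; heat gain = 377 W.)

Q = 377 W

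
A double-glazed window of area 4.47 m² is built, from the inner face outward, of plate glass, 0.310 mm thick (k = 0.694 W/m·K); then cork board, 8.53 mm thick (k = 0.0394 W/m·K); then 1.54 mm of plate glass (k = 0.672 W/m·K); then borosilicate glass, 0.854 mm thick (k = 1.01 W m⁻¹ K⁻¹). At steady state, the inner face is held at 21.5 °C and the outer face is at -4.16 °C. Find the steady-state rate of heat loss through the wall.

Q = 521 W

Resistance network (inner→outer):
  R_plate glass = L/(kA) = 3.10×10^-4/(0.694·4.47) = 9.993×10^-5 K/W
  R_cork board = L/(kA) = 0.00853/(0.0394·4.47) = 0.04843 K/W
  R_plate glass = L/(kA) = 0.00154/(0.672·4.47) = 5.127×10^-4 K/W
  R_borosilicate glass = L/(kA) = 8.54×10^-4/(1.01·4.47) = 1.892×10^-4 K/W
ΣR = 9.993×10^-5 + 0.04843 + 5.127×10^-4 + 1.892×10^-4 = 0.04923 K/W
Q = ΔT/ΣR = (21.5 °C − -4.16 °C)/0.04923 = 521 W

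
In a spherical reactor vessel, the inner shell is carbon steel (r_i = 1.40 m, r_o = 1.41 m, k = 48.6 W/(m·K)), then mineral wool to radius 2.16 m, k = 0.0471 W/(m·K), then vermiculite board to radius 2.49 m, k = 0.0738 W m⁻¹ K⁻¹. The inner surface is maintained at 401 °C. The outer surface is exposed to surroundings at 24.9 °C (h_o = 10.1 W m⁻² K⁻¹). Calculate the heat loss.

Resistance network (inner→outer):
  R_carbon steel = (1/1.40 − 1/1.41)/(4πk) = 0.005066/(4π·48.6) = 8.295×10^-6 K/W
  R_mineral wool = (1/1.41 − 1/2.16)/(4πk) = 0.2463/(4π·0.0471) = 0.4161 K/W
  R_vermiculite board = (1/2.16 − 1/2.49)/(4πk) = 0.06136/(4π·0.0738) = 0.06616 K/W
  R_conv,out = 1/(4πr²h) = 1/(4π·2.49²·10.1) = 0.001271 K/W
ΣR = 8.295×10^-6 + 0.4161 + 0.06616 + 0.001271 = 0.4835 K/W
Q = ΔT/ΣR = (401 °C − 24.9 °C)/0.4835 = 778 W

Q = 778 W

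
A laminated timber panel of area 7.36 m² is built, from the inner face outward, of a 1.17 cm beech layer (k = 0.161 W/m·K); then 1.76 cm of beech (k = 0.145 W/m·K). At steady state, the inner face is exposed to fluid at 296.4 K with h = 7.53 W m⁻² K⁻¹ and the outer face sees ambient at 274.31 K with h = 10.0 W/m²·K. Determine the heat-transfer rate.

Q = 381 W

Resistance network (inner→outer):
  R_conv,in = 1/(hA) = 1/(7.53·7.36) = 0.01804 K/W
  R_beech = L/(kA) = 0.0117/(0.161·7.36) = 0.009874 K/W
  R_beech = L/(kA) = 0.0176/(0.145·7.36) = 0.01649 K/W
  R_conv,out = 1/(hA) = 1/(10.0·7.36) = 0.01359 K/W
ΣR = 0.01804 + 0.009874 + 0.01649 + 0.01359 = 0.05799 K/W
Q = ΔT/ΣR = (296.4 K − 274.31 K)/0.05799 = 381 W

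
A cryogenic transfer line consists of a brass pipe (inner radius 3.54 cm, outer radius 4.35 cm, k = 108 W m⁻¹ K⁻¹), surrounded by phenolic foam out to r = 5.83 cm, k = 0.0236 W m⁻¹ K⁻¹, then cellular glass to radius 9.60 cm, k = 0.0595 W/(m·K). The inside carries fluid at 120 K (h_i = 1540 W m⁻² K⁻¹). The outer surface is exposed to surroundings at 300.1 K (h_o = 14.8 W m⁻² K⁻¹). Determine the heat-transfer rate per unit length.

Series thermal resistances, inner to outer:
  R'_conv,in = 1/(2πr h) = 1/(2π·0.0354·1540) = 0.002919 m·K/W
  R'_brass = ln(0.0435/0.0354)/(2πk) = 0.2060/(2π·108) = 3.036×10^-4 m·K/W
  R'_phenolic foam = ln(0.0583/0.0435)/(2πk) = 0.2928/(2π·0.0236) = 1.975 m·K/W
  R'_cellular glass = ln(0.0960/0.0583)/(2πk) = 0.4987/(2π·0.0595) = 1.334 m·K/W
  R'_conv,out = 1/(2πr h) = 1/(2π·0.0960·14.8) = 0.1120 m·K/W
ΣR = 0.002919 + 3.036×10^-4 + 1.975 + 1.334 + 0.1120 = 3.424 m·K/W
Q' = ΔT/ΣR = (120 K − 300.1 K)/3.424 = -52.6 W/m
(Negative Q' ⇒ heat flows inward; heat gain = 52.6 W/m.)

Q' = 52.6 W/m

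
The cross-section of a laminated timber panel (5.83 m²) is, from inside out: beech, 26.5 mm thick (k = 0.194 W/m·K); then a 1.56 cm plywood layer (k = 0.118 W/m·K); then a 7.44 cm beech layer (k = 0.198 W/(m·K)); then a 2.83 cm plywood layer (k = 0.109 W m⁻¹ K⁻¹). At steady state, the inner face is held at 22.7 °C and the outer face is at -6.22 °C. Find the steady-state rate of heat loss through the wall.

Resistance network (inner→outer):
  R_beech = L/(kA) = 0.0265/(0.194·5.83) = 0.02343 K/W
  R_plywood = L/(kA) = 0.0156/(0.118·5.83) = 0.02268 K/W
  R_beech = L/(kA) = 0.0744/(0.198·5.83) = 0.06445 K/W
  R_plywood = L/(kA) = 0.0283/(0.109·5.83) = 0.04453 K/W
ΣR = 0.02343 + 0.02268 + 0.06445 + 0.04453 = 0.1551 K/W
Q = ΔT/ΣR = (22.7 °C − -6.22 °C)/0.1551 = 186 W

Q = 186 W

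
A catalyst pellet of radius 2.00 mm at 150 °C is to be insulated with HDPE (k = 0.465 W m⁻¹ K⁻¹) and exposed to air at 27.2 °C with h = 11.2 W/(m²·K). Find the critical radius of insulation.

For a sphere, r_cr = 2k_ins/h = 2·0.465/11.2 = 0.0830 m = 8.30 cm

r_cr = 8.30 cm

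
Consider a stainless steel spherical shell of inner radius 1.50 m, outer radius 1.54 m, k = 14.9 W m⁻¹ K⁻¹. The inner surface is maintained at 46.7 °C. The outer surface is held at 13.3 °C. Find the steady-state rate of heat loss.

Q = 4πk·ΔT/(1/r₁ − 1/r₂) = 4π × 14.9 × 33.4 / (1/1.50 − 1/1.54) = 3.61×10^5 W

Q = 361 kW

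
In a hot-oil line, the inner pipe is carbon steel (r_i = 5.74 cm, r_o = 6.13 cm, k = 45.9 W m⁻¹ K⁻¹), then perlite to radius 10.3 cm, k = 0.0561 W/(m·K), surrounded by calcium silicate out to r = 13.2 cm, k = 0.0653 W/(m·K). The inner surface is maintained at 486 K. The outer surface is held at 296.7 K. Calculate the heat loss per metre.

Q' = 91.1 W/m

Resistance network (inner→outer):
  R'_carbon steel = ln(0.0613/0.0574)/(2πk) = 0.06574/(2π·45.9) = 2.279×10^-4 m·K/W
  R'_perlite = ln(0.103/0.0613)/(2πk) = 0.5189/(2π·0.0561) = 1.472 m·K/W
  R'_calcium silicate = ln(0.132/0.103)/(2πk) = 0.2481/(2π·0.0653) = 0.6046 m·K/W
ΣR = 2.279×10^-4 + 1.472 + 0.6046 = 2.077 m·K/W
Q' = ΔT/ΣR = (486 K − 296.7 K)/2.077 = 91.1 W/m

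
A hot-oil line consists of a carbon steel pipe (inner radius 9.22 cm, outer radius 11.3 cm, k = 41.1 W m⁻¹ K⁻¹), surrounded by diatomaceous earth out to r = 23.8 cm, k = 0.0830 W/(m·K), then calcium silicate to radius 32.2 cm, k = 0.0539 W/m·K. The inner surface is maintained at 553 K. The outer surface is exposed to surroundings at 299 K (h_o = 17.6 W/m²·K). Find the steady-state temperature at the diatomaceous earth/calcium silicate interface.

Treat each layer as a resistance in series:
  R'_carbon steel = ln(0.113/0.0922)/(2πk) = 0.2034/(2π·41.1) = 7.877×10^-4 m·K/W
  R'_diatomaceous earth = ln(0.238/0.113)/(2πk) = 0.7449/(2π·0.0830) = 1.428 m·K/W
  R'_calcium silicate = ln(0.322/0.238)/(2πk) = 0.3023/(2π·0.0539) = 0.8926 m·K/W
  R'_conv,out = 1/(2πr h) = 1/(2π·0.322·17.6) = 0.02808 m·K/W
ΣR = 7.877×10^-4 + 1.428 + 0.8926 + 0.02808 = 2.349 m·K/W
Q' = ΔT/ΣR = (553 K − 299 K)/2.349 = 108.1 W/m
From the inner boundary to the diatomaceous earth/calcium silicate interface, ΣR_partial = 1.429 m·K/W.
T_interface = T_in − Q'·ΣR_partial = 553 K − (108.1)(1.429) = 399 K

T = 399 K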